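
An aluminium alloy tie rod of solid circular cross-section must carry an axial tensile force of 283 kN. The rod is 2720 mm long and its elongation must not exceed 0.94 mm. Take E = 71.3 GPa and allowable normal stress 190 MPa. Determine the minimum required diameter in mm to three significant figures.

121 mm

Required area A ≥ P/σ_allow = 283000/190 = 1489 mm².
For a solid circular section, d ≥ √(4A/π) = 43.55 mm.
Elongation limit: A ≥ PL/(Eδ_allow) = 283000·2720/(71300·0.94) = 11490 mm² ⇒ d ≥ 120.9 mm.
The elongation limit governs.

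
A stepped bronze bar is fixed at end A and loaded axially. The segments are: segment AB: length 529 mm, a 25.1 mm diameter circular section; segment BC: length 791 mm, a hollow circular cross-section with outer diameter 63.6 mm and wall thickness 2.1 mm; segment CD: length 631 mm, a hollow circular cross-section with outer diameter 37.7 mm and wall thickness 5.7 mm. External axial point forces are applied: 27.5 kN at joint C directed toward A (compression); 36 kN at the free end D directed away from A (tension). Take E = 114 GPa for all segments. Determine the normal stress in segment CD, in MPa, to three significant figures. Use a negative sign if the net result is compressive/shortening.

Internal axial forces (sectioning from the free end, tension +): N_CD = 36 kN, N_BC = 8.5 kN, N_AB = 8.5 kN.
A_CD = 573 mm².
σ_CD = N_CD/A_CD = 36000/573 = 62.82 MPa.

62.8 MPa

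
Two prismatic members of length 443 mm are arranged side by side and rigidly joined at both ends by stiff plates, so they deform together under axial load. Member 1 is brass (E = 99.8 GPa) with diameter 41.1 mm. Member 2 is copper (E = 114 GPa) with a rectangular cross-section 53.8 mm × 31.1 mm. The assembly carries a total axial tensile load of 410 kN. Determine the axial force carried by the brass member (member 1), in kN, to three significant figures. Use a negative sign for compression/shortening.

168 kN

A_1 = 1327 mm².
A_2 = 1673 mm².
Equal strain + equilibrium ⇒ each member carries load in proportion to AE: A₁E₁ = 132400000 N, A₂E₂ = 190700000 N, ΣAE = 323100000 N.
F₁ = P·A₁E₁/ΣAE = 410000·132400000/323100000 = 168000 N.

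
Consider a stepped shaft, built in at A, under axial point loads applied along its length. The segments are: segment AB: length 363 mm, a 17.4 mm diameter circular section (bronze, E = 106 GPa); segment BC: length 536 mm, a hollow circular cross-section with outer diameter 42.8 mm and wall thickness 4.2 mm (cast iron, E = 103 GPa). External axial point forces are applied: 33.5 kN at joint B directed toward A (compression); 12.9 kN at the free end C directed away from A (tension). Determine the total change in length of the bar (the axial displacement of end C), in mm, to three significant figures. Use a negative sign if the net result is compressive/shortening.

Internal axial forces (sectioning from the free end, tension +): N_BC = 12.9 kN, N_AB = -20.6 kN.
A_AB = 237.8 mm².
A_BC = 509.3 mm².
δ_AB = -20600·363/(237.8·106000) = -0.2967 mm
δ_BC = 12900·536/(509.3·103000) = 0.1318 mm
δ = Σδ_i = -0.1649 mm.

-0.165 mm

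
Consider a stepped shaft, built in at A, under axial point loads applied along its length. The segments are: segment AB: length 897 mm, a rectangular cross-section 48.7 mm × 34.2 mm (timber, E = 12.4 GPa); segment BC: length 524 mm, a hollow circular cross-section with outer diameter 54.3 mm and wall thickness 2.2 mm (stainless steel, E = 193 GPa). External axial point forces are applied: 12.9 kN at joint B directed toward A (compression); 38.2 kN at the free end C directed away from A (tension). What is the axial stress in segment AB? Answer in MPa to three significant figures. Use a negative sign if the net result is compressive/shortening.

15.2 MPa

Internal axial forces (sectioning from the free end, tension +): N_BC = 38.2 kN, N_AB = 25.3 kN.
A_AB = 1666 mm².
σ_AB = N_AB/A_AB = 25300/1666 = 15.19 MPa.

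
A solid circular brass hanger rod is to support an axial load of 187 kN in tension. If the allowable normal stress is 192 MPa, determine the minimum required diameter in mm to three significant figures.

Required area A ≥ P/σ_allow = 187000/192 = 974 mm².
For a solid circular section, d ≥ √(4A/π) = 35.21 mm.

35.2 mm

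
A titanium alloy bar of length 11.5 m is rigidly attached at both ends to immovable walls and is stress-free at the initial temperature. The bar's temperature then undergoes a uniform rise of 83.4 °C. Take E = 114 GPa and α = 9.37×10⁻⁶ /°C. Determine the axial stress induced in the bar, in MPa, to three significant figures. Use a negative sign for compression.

Free thermal expansion αLΔT = 9.37e-6 · 11500 · 83.4 = 8.987 mm.
The walls impose strain ε = −(8.987)/11500 = -7.8146e-04; σ = Eε = 114000 · -7.8146e-04 = -89.09 MPa.

-89.1 MPa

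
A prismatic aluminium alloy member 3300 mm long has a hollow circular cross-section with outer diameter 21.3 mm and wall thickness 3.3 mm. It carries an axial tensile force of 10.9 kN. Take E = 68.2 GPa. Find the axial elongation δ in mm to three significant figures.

2.83 mm

A = 186.6 mm².
δ_mech = NL/(AE) = 10900·3300/(186.6·68200) = 2.826 mm.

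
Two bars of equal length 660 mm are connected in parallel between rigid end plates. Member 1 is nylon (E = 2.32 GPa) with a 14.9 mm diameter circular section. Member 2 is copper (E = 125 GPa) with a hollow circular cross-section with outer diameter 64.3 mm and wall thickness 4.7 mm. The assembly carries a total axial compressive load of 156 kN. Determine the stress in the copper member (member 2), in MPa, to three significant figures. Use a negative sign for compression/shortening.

-177 MPa

A_1 = 174.4 mm².
A_2 = 880 mm².
Equal strain + equilibrium ⇒ each member carries load in proportion to AE: A₁E₁ = 404500 N, A₂E₂ = 110000000 N, ΣAE = 110400000 N.
σ₂ = P·E₂/ΣAE = -156000·125000/110400000 = -176.6 MPa.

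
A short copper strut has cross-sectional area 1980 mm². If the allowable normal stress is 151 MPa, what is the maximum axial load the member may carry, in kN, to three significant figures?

299 kN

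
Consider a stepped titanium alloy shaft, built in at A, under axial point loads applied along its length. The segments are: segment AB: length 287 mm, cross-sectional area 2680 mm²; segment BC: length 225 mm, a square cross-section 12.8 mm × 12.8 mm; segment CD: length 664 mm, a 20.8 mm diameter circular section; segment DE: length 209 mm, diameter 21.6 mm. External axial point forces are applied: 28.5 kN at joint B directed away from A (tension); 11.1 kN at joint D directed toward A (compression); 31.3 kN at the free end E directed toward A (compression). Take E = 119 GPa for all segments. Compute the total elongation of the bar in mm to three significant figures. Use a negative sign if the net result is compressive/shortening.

Internal axial forces (sectioning from the free end, tension +): N_DE = -31.3 kN, N_CD = -42.4 kN, N_BC = -42.4 kN, N_AB = -13.9 kN.
A_BC = 163.8 mm².
A_CD = 339.8 mm².
A_DE = 366.4 mm².
δ_AB = -13900·287/(2680·119000) = -0.01251 mm
δ_BC = -42400·225/(163.8·119000) = -0.4893 mm
δ_CD = -42400·664/(339.8·119000) = -0.6963 mm
δ_DE = -31300·209/(366.4·119000) = -0.15 mm
δ = Σδ_i = -1.348 mm.

-1.35 mm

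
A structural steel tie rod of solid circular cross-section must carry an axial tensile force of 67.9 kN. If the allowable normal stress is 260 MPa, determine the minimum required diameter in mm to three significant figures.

Required area A ≥ P/σ_allow = 67900/260 = 261.2 mm².
For a solid circular section, d ≥ √(4A/π) = 18.23 mm.

18.2 mm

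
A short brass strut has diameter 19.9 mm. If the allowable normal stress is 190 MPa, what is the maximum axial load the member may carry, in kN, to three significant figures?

A = 311 mm².
P_max = σ_allow · A = 190 · 311 = 59090 N = 59.09 kN.

59.1 kN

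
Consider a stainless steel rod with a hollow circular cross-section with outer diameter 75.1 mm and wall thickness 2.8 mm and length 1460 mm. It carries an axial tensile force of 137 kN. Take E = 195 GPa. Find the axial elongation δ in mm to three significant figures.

A = 636 mm².
δ_mech = NL/(AE) = 137000·1460/(636·195000) = 1.613 mm.

1.61 mm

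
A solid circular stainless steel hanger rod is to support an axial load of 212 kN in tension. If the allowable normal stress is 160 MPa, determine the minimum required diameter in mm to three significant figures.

Required area A ≥ P/σ_allow = 212000/160 = 1325 mm².
For a solid circular section, d ≥ √(4A/π) = 41.07 mm.

41.1 mm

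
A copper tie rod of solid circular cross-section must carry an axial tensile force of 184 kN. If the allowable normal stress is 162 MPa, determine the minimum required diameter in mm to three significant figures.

38.0 mm

Required area A ≥ P/σ_allow = 184000/162 = 1136 mm².
For a solid circular section, d ≥ √(4A/π) = 38.03 mm.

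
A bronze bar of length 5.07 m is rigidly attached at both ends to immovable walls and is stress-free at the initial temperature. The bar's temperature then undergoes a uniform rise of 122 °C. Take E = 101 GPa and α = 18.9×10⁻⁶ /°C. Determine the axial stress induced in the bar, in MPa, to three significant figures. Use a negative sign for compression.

Free thermal expansion αLΔT = 18.9e-6 · 5070 · 122 = 11.69 mm.
The walls impose strain ε = −(11.69)/5070 = -2.3058e-03; σ = Eε = 101000 · -2.3058e-03 = -232.9 MPa.

-233 MPa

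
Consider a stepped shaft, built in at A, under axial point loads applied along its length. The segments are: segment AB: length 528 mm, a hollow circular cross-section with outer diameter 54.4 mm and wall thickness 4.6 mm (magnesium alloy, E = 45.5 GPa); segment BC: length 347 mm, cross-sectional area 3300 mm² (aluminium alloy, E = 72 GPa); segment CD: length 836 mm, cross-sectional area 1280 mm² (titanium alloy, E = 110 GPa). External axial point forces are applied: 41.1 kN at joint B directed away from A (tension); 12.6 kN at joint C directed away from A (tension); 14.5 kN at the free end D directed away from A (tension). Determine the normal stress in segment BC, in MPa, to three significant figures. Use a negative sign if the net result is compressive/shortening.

Internal axial forces (sectioning from the free end, tension +): N_CD = 14.5 kN, N_BC = 27.1 kN, N_AB = 68.2 kN.
σ_BC = N_BC/A_BC = 27100/3300 = 8.212 MPa.

8.21 MPa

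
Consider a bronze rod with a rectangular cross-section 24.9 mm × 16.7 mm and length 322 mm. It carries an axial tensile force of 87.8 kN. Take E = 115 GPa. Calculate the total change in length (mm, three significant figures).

0.591 mm

A = 415.8 mm².
δ_mech = NL/(AE) = 87800·322/(415.8·115000) = 0.5912 mm.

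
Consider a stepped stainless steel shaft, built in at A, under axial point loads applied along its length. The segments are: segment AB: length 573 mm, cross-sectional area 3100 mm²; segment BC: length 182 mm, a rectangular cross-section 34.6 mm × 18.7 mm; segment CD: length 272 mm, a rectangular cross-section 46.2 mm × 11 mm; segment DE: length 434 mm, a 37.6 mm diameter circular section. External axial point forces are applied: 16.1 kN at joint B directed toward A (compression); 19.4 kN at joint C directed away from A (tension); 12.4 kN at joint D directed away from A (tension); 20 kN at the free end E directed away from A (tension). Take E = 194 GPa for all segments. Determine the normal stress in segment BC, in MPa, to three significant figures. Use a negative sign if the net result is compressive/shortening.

Internal axial forces (sectioning from the free end, tension +): N_DE = 20 kN, N_CD = 32.4 kN, N_BC = 51.8 kN, N_AB = 35.7 kN.
A_BC = 647 mm².
σ_BC = N_BC/A_BC = 51800/647 = 80.06 MPa.

80.1 MPa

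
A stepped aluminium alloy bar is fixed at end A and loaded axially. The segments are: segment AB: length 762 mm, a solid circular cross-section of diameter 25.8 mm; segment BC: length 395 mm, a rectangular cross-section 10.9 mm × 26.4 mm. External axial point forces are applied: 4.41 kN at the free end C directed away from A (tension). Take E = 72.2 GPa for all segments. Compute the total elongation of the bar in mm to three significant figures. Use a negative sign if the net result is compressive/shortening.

Internal axial forces (sectioning from the free end, tension +): N_BC = 4.41 kN, N_AB = 4.41 kN.
A_AB = 522.8 mm².
A_BC = 287.8 mm².
δ_AB = 4410·762/(522.8·72200) = 0.08903 mm
δ_BC = 4410·395/(287.8·72200) = 0.08384 mm
δ = Σδ_i = 0.1729 mm.

0.173 mm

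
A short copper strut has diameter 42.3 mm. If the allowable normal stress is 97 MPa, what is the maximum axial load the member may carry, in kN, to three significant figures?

136 kN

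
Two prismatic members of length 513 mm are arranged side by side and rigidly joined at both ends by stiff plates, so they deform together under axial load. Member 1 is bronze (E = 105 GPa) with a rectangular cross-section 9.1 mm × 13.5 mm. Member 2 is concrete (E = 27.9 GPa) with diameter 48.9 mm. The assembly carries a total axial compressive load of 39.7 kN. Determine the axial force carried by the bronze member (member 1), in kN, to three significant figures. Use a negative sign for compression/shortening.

-7.84 kN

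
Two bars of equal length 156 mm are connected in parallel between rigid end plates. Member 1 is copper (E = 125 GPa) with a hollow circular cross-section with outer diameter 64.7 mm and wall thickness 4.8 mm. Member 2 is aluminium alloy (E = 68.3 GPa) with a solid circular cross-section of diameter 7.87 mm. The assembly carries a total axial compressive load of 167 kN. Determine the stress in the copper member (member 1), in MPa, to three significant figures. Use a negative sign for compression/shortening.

A_1 = 903.3 mm².
A_2 = 48.65 mm².
Equal strain + equilibrium ⇒ each member carries load in proportion to AE: A₁E₁ = 112900000 N, A₂E₂ = 3322000 N, ΣAE = 116200000 N.
σ₁ = P·E₁/ΣAE = -167000·125000/116200000 = -179.6 MPa.

-180 MPa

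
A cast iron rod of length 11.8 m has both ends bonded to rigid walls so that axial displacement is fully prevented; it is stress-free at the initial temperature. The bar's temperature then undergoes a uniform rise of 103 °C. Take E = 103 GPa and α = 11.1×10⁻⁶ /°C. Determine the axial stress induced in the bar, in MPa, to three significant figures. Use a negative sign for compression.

Free thermal expansion αLΔT = 11.1e-6 · 11800 · 103 = 13.49 mm.
The walls impose strain ε = −(13.49)/11800 = -1.1433e-03; σ = Eε = 103000 · -1.1433e-03 = -117.8 MPa.

-118 MPa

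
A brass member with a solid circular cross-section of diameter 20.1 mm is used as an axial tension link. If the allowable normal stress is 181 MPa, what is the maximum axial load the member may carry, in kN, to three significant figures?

57.4 kN

A = 317.3 mm².
P_max = σ_allow · A = 181 · 317.3 = 57430 N = 57.43 kN.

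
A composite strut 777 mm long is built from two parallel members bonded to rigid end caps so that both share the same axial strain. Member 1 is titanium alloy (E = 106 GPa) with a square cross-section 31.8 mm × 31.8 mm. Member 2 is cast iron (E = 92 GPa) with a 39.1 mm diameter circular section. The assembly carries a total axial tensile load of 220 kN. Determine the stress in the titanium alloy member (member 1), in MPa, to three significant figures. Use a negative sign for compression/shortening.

107 MPa

A_1 = 1011 mm².
A_2 = 1201 mm².
Equal strain + equilibrium ⇒ each member carries load in proportion to AE: A₁E₁ = 107200000 N, A₂E₂ = 110500000 N, ΣAE = 217700000 N.
σ₁ = P·E₁/ΣAE = 220000·106000/217700000 = 107.1 MPa.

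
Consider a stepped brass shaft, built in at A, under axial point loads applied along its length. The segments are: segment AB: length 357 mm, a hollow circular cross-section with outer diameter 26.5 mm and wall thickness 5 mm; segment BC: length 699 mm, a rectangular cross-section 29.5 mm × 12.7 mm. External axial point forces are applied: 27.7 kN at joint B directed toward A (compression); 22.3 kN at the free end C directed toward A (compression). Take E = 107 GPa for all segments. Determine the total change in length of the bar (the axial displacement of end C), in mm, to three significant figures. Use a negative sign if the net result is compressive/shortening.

-0.883 mm

Internal axial forces (sectioning from the free end, tension +): N_BC = -22.3 kN, N_AB = -50 kN.
A_AB = 337.7 mm².
A_BC = 374.6 mm².
δ_AB = -50000·357/(337.7·107000) = -0.494 mm
δ_BC = -22300·699/(374.6·107000) = -0.3888 mm
δ = Σδ_i = -0.8828 mm.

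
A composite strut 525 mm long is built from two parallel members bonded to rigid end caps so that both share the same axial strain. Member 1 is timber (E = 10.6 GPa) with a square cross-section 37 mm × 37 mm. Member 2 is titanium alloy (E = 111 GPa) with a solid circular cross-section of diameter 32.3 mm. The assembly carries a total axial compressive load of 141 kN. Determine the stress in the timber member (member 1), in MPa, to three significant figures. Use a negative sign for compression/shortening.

A_1 = 1369 mm².
A_2 = 819.4 mm².
Equal strain + equilibrium ⇒ each member carries load in proportion to AE: A₁E₁ = 14510000 N, A₂E₂ = 90950000 N, ΣAE = 105500000 N.
σ₁ = P·E₁/ΣAE = -141000·10600/105500000 = -14.17 MPa.

-14.2 MPa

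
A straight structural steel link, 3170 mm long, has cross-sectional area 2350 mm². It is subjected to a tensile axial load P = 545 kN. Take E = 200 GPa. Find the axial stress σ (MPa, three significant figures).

232 MPa

σ = N/A = 545000/2350 = 231.9 MPa.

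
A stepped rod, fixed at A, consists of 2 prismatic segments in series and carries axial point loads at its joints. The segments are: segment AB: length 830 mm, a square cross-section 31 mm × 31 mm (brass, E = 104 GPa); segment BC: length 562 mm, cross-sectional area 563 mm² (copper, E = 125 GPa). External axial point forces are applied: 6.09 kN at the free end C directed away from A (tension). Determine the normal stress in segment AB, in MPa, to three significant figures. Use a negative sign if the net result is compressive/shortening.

Internal axial forces (sectioning from the free end, tension +): N_BC = 6.09 kN, N_AB = 6.09 kN.
A_AB = 961 mm².
σ_AB = N_AB/A_AB = 6090/961 = 6.337 MPa.

6.34 MPa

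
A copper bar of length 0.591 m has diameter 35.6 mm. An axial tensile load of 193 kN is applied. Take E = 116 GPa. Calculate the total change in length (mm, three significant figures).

A = 995.4 mm².
δ_mech = NL/(AE) = 193000·591/(995.4·116000) = 0.9879 mm.

0.988 mm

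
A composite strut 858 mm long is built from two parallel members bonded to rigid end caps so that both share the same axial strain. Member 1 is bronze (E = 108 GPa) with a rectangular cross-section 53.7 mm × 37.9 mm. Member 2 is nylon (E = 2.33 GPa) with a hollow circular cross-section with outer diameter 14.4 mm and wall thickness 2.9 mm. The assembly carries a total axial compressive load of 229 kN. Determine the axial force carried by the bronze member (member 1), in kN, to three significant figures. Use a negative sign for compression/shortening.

-229 kN

A_1 = 2035 mm².
A_2 = 104.8 mm².
Equal strain + equilibrium ⇒ each member carries load in proportion to AE: A₁E₁ = 219800000 N, A₂E₂ = 244100 N, ΣAE = 220000000 N.
F₁ = P·A₁E₁/ΣAE = -229000·219800000/220000000 = -228700 N.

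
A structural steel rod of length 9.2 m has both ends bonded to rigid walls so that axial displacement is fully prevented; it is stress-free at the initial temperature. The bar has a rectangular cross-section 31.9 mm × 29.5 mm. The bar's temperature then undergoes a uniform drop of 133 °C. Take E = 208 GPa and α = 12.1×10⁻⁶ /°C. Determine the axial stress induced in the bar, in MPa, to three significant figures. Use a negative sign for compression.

Free thermal expansion αLΔT = 12.1e-6 · 9200 · -133 = -14.81 mm.
The walls impose strain ε = −(-14.81)/9200 = 1.6093e-03; σ = Eε = 208000 · 1.6093e-03 = 334.7 MPa.

335 MPa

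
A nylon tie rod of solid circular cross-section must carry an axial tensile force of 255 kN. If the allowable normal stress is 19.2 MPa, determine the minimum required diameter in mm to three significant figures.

Required area A ≥ P/σ_allow = 255000/19.2 = 13280 mm².
For a solid circular section, d ≥ √(4A/π) = 130 mm.

130 mm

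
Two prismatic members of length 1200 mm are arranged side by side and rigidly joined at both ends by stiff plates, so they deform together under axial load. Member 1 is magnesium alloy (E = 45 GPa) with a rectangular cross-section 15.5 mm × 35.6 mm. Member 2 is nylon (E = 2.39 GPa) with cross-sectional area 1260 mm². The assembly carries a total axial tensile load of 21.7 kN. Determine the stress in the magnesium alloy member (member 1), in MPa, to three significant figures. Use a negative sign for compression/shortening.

35.1 MPa

A_1 = 551.8 mm².
Equal strain + equilibrium ⇒ each member carries load in proportion to AE: A₁E₁ = 24830000 N, A₂E₂ = 3011000 N, ΣAE = 27840000 N.
σ₁ = P·E₁/ΣAE = 21700·45000/27840000 = 35.07 MPa.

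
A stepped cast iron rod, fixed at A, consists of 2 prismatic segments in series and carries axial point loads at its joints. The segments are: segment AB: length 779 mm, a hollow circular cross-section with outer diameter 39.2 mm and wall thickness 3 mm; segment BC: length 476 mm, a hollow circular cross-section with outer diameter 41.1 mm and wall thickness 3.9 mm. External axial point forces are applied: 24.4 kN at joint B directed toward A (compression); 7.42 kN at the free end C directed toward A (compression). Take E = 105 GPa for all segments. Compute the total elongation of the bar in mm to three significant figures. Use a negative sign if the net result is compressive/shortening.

-0.766 mm

Internal axial forces (sectioning from the free end, tension +): N_BC = -7.42 kN, N_AB = -31.82 kN.
A_AB = 341.2 mm².
A_BC = 455.8 mm².
δ_AB = -31820·779/(341.2·105000) = -0.6919 mm
δ_BC = -7420·476/(455.8·105000) = -0.0738 mm
δ = Σδ_i = -0.7657 mm.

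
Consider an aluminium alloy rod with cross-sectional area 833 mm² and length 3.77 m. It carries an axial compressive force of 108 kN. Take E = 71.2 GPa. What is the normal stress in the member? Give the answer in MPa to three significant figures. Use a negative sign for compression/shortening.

σ = N/A = -108000/833 = -129.7 MPa.

-130 MPa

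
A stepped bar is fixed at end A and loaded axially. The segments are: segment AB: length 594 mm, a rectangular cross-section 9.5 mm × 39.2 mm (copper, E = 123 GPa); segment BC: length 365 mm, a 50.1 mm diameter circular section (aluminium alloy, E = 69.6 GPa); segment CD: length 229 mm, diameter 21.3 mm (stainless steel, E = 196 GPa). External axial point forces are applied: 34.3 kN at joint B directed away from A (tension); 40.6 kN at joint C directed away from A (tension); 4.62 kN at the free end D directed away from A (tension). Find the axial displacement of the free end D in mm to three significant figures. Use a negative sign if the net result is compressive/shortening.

1.17 mm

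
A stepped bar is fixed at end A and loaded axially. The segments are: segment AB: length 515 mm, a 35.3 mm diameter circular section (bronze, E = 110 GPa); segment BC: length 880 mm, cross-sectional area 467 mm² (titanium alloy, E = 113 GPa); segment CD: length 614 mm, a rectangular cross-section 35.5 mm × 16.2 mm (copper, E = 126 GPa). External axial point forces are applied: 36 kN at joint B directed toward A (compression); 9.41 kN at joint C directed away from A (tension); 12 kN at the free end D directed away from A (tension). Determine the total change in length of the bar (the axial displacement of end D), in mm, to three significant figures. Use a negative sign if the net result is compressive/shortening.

0.389 mm

Internal axial forces (sectioning from the free end, tension +): N_CD = 12 kN, N_BC = 21.41 kN, N_AB = -14.59 kN.
A_AB = 978.7 mm².
A_CD = 575.1 mm².
δ_AB = -14590·515/(978.7·110000) = -0.0698 mm
δ_BC = 21410·880/(467·113000) = 0.357 mm
δ_CD = 12000·614/(575.1·126000) = 0.1017 mm
δ = Σδ_i = 0.3889 mm.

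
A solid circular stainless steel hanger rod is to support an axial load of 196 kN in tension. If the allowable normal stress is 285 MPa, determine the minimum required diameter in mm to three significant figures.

Required area A ≥ P/σ_allow = 196000/285 = 687.7 mm².
For a solid circular section, d ≥ √(4A/π) = 29.59 mm.

29.6 mm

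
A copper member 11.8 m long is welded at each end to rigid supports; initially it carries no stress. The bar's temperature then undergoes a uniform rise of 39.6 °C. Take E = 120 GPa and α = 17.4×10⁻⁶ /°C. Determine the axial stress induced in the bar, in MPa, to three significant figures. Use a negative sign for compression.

Free thermal expansion αLΔT = 17.4e-6 · 11800 · 39.6 = 8.131 mm.
The walls impose strain ε = −(8.131)/11800 = -6.8904e-04; σ = Eε = 120000 · -6.8904e-04 = -82.68 MPa.

-82.7 MPa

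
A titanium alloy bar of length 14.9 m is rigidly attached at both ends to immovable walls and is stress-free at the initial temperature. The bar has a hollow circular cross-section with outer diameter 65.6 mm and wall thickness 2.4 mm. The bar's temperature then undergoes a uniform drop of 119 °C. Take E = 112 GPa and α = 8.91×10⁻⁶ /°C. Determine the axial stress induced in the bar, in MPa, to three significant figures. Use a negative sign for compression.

Free thermal expansion αLΔT = 8.91e-6 · 14900 · -119 = -15.8 mm.
The walls impose strain ε = −(-15.8)/14900 = 1.0603e-03; σ = Eε = 112000 · 1.0603e-03 = 118.8 MPa.

119 MPa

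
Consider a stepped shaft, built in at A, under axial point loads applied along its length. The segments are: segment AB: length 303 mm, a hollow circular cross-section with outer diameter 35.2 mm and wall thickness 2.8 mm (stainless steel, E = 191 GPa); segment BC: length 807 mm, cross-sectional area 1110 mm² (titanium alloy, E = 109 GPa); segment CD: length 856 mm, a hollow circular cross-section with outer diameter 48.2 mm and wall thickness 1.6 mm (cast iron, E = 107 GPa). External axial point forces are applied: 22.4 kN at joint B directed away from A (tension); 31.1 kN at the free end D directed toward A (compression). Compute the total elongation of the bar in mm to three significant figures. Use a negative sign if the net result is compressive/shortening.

-1.32 mm

Internal axial forces (sectioning from the free end, tension +): N_CD = -31.1 kN, N_BC = -31.1 kN, N_AB = -8.7 kN.
A_AB = 285 mm².
A_CD = 234.2 mm².
δ_AB = -8700·303/(285·191000) = -0.04843 mm
δ_BC = -31100·807/(1110·109000) = -0.2074 mm
δ_CD = -31100·856/(234.2·107000) = -1.062 mm
δ = Σδ_i = -1.318 mm.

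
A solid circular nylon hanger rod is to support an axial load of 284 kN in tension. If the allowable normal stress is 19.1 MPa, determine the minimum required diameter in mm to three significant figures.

Required area A ≥ P/σ_allow = 284000/19.1 = 14870 mm².
For a solid circular section, d ≥ √(4A/π) = 137.6 mm.

138 mm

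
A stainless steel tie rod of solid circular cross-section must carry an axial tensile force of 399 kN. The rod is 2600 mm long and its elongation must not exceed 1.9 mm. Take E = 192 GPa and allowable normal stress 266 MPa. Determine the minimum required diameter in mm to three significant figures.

Required area A ≥ P/σ_allow = 399000/266 = 1500 mm².
For a solid circular section, d ≥ √(4A/π) = 43.7 mm.
Elongation limit: A ≥ PL/(Eδ_allow) = 399000·2600/(192000·1.9) = 2844 mm² ⇒ d ≥ 60.17 mm.
The elongation limit governs.

60.2 mm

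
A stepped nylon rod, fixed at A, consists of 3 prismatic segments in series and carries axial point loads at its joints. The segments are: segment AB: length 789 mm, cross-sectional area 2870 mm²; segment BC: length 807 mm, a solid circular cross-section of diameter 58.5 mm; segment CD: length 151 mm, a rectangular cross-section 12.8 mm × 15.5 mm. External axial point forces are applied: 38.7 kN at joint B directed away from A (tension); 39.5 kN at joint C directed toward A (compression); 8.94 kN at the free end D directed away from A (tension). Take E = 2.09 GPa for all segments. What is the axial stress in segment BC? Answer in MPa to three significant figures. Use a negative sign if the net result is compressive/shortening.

Internal axial forces (sectioning from the free end, tension +): N_CD = 8.94 kN, N_BC = -30.56 kN, N_AB = 8.14 kN.
A_BC = 2688 mm².
σ_BC = N_BC/A_BC = -30560/2688 = -11.37 MPa.

-11.4 MPa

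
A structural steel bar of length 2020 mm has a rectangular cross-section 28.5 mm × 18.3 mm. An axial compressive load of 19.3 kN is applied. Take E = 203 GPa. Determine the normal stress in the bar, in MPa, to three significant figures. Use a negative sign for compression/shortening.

A = 521.6 mm².
σ = N/A = -19300/521.6 = -37.01 MPa.

-37.0 MPa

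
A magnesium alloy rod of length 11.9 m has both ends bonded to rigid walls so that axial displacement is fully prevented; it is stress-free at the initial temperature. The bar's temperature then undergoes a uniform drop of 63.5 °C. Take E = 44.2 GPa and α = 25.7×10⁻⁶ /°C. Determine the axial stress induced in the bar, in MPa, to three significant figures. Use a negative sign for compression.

Free thermal expansion αLΔT = 25.7e-6 · 11900 · -63.5 = -19.42 mm.
The walls impose strain ε = −(-19.42)/11900 = 1.6319e-03; σ = Eε = 44200 · 1.6319e-03 = 72.13 MPa.

72.1 MPa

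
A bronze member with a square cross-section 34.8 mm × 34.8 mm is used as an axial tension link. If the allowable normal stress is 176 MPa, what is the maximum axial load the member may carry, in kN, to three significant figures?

213 kN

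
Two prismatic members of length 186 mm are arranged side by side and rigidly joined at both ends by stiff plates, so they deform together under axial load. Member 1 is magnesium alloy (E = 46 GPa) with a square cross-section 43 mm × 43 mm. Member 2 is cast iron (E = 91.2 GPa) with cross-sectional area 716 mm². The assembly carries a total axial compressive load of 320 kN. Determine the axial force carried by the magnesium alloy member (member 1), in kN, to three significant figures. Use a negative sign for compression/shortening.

A_1 = 1849 mm².
Equal strain + equilibrium ⇒ each member carries load in proportion to AE: A₁E₁ = 85050000 N, A₂E₂ = 65300000 N, ΣAE = 150400000 N.
F₁ = P·A₁E₁/ΣAE = -320000·85050000/150400000 = -181000 N.

-181 kN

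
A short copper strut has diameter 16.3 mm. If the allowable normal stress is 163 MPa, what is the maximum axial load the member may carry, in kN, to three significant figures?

34.0 kN

A = 208.7 mm².
P_max = σ_allow · A = 163 · 208.7 = 34010 N = 34.01 kN.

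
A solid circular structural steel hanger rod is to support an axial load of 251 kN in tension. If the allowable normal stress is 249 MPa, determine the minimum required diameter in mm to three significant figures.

Required area A ≥ P/σ_allow = 251000/249 = 1008 mm².
For a solid circular section, d ≥ √(4A/π) = 35.83 mm.

35.8 mm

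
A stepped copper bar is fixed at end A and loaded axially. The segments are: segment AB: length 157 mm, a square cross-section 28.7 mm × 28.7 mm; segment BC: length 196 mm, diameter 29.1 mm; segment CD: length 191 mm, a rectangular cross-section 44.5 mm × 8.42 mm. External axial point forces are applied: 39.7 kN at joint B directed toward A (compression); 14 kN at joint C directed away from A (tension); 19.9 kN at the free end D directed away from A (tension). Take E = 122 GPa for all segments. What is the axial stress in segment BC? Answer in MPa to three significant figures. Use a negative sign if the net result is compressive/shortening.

Internal axial forces (sectioning from the free end, tension +): N_CD = 19.9 kN, N_BC = 33.9 kN, N_AB = -5.8 kN.
A_BC = 665.1 mm².
σ_BC = N_BC/A_BC = 33900/665.1 = 50.97 MPa.

51.0 MPa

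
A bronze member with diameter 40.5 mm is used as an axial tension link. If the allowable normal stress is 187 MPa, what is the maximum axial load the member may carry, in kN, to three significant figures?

241 kN

A = 1288 mm².
P_max = σ_allow · A = 187 · 1288 = 240900 N = 240.9 kN.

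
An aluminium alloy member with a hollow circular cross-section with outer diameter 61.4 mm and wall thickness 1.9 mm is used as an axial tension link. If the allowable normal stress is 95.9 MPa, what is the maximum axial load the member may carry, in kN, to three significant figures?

A = 355.2 mm².
P_max = σ_allow · A = 95.9 · 355.2 = 34060 N = 34.06 kN.

34.1 kN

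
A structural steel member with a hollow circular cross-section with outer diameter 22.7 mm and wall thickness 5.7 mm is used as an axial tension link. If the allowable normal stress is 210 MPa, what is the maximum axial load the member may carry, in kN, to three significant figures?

A = 304.4 mm².
P_max = σ_allow · A = 210 · 304.4 = 63930 N = 63.93 kN.

63.9 kN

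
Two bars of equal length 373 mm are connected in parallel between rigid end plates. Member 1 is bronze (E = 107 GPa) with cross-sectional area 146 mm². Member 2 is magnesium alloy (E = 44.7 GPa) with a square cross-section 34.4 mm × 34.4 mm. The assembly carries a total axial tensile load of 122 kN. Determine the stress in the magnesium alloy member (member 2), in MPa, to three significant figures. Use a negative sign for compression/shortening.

A_2 = 1183 mm².
Equal strain + equilibrium ⇒ each member carries load in proportion to AE: A₁E₁ = 15620000 N, A₂E₂ = 52900000 N, ΣAE = 68520000 N.
σ₂ = P·E₂/ΣAE = 122000·44700/68520000 = 79.59 MPa.

79.6 MPa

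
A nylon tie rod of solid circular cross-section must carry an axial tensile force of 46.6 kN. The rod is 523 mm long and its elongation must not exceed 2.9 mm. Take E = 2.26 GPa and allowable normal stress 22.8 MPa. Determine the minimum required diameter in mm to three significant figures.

Required area A ≥ P/σ_allow = 46600/22.8 = 2044 mm².
For a solid circular section, d ≥ √(4A/π) = 51.01 mm.
Elongation limit: A ≥ PL/(Eδ_allow) = 46600·523/(2260·2.9) = 3719 mm² ⇒ d ≥ 68.81 mm.
The elongation limit governs.

68.8 mm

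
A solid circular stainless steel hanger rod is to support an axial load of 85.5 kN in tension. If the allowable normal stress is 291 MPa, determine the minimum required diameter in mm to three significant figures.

Required area A ≥ P/σ_allow = 85500/291 = 293.8 mm².
For a solid circular section, d ≥ √(4A/π) = 19.34 mm.

19.3 mm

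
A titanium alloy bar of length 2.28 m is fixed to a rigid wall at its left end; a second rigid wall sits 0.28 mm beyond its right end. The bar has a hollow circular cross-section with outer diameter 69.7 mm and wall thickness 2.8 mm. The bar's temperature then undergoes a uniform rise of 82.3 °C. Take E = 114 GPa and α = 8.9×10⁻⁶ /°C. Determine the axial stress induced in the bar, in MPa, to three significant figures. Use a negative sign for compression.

Free thermal expansion αLΔT = 8.9e-6 · 2280 · 82.3 = 1.67 mm.
The walls engage after the gap closes; constrained expansion = 1.67 − 0.28 = 1.39 mm.
The walls impose strain ε = −(1.39)/2280 = -6.0966e-04; σ = Eε = 114000 · -6.0966e-04 = -69.5 MPa.

-69.5 MPa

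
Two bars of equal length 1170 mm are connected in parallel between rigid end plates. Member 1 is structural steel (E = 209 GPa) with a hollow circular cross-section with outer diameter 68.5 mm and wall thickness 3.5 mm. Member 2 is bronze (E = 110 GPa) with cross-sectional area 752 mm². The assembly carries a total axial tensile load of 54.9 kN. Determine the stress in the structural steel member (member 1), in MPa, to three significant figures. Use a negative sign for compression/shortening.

A_1 = 714.7 mm².
Equal strain + equilibrium ⇒ each member carries load in proportion to AE: A₁E₁ = 149400000 N, A₂E₂ = 82720000 N, ΣAE = 232100000 N.
σ₁ = P·E₁/ΣAE = 54900·209000/232100000 = 49.44 MPa.

49.4 MPa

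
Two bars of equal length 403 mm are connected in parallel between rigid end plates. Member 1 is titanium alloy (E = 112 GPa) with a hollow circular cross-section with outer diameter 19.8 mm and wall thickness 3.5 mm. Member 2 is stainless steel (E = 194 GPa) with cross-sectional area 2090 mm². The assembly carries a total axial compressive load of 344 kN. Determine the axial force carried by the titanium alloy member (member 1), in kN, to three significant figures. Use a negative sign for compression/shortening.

A_1 = 179.2 mm².
Equal strain + equilibrium ⇒ each member carries load in proportion to AE: A₁E₁ = 20070000 N, A₂E₂ = 405500000 N, ΣAE = 425500000 N.
F₁ = P·A₁E₁/ΣAE = -344000·20070000/425500000 = -16230 N.

-16.2 kN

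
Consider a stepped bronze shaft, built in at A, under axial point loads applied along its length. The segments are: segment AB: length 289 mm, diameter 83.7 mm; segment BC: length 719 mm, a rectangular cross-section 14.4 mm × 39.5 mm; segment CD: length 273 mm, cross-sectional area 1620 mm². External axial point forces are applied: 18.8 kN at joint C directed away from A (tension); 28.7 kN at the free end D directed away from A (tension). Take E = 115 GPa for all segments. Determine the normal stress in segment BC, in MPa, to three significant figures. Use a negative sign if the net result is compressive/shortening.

Internal axial forces (sectioning from the free end, tension +): N_CD = 28.7 kN, N_BC = 47.5 kN, N_AB = 47.5 kN.
A_BC = 568.8 mm².
σ_BC = N_BC/A_BC = 47500/568.8 = 83.51 MPa.

83.5 MPa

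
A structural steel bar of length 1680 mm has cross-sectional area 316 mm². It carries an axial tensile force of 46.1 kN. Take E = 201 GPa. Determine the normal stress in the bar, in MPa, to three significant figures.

146 MPa

σ = N/A = 46100/316 = 145.9 MPa.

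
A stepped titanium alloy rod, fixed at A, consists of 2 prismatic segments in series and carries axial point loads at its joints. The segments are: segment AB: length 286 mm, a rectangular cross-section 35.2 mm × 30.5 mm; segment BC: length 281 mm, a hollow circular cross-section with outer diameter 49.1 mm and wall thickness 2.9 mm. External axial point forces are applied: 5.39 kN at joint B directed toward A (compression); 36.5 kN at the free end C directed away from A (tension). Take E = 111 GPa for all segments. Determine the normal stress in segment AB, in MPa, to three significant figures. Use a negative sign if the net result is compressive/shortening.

29.0 MPa

Internal axial forces (sectioning from the free end, tension +): N_BC = 36.5 kN, N_AB = 31.11 kN.
A_AB = 1074 mm².
σ_AB = N_AB/A_AB = 31110/1074 = 28.98 MPa.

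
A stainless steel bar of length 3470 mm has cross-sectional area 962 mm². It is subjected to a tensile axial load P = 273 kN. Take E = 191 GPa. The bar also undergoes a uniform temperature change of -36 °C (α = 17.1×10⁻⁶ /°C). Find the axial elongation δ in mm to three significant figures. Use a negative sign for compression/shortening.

δ_mech = NL/(AE) = 273000·3470/(962·191000) = 5.156 mm.
δ_thermal = αLΔT = 17.1e-6·3470·-36 = -2.136 mm.
δ = δ_mech + δ_thermal = 3.02 mm.

3.02 mm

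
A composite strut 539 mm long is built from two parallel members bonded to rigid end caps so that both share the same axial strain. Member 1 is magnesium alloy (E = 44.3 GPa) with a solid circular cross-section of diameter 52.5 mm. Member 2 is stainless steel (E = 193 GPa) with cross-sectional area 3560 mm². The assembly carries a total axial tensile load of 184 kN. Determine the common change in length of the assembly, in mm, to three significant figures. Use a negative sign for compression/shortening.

0.127 mm

A_1 = 2165 mm².
Equal strain + equilibrium ⇒ each member carries load in proportion to AE: A₁E₁ = 95900000 N, A₂E₂ = 687100000 N, ΣAE = 783000000 N.
δ = PL/ΣAE = 184000·539/783000000 = 0.1267 mm.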